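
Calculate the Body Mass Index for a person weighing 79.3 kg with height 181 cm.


BMI = weight / height^2
height = 181 cm = 1.81 m
BMI = 79.3 / 1.81^2
BMI = 24.21 kg/m^2


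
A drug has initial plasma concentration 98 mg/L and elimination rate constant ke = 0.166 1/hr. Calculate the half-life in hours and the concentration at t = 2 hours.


t_half = ln(2) / ke = 0.693147 / 0.166 = 4.176 hr
C(t) = C0 * exp(-ke*t) = 98 * exp(-0.166*2)
C(2) = 70.31 mg/L


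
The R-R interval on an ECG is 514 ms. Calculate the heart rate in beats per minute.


HR = 60 / RR_interval(s)
RR = 514 ms = 0.514 s
HR = 60 / 0.514 = 116.7 bpm


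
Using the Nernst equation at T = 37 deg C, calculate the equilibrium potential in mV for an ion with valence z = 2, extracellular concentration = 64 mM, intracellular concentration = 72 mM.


E = (RT/(zF)) * ln(C_out/C_in)
T = 37 + 273.15 = 310.15 K
E = (8.314 * 310.15 / (2 * 96485)) * ln(64/72)
E = -1.574 mV


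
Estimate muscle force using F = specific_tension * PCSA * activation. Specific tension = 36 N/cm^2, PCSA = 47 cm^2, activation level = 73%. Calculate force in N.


F = sigma * PCSA * activation
F = 36 * 47 * 0.73
F = 1235 N


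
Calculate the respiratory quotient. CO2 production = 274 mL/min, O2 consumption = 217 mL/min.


RQ = VCO2 / VO2
RQ = 274 / 217
RQ = 1.263


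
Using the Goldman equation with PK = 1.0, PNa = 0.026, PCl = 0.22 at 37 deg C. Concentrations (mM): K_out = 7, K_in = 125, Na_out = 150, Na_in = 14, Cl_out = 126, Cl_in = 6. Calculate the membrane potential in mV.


Vm = (RT/F)*ln((PK*Ko + PNa*Nao + PCl*Cli)/(PK*Ki + PNa*Nai + PCl*Clo))
Numer = 12.22, Denom = 153.084
Vm = -67.56 mV


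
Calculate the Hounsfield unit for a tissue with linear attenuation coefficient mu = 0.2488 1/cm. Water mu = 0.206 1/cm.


HU = ((mu_tissue - mu_water) / mu_water) * 1000
HU = ((0.2488 - 0.206) / 0.206) * 1000
HU = 207.8


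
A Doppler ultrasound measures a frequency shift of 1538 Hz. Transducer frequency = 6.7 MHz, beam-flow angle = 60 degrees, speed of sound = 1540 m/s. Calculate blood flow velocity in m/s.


v = fd * c / (2 * f0 * cos(theta))
v = 1538 * 1540 / (2 * 6.7000e+06 * cos(60))
v = 0.3535 m/s


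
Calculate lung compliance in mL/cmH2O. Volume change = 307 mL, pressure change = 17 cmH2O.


C = dV / dP
C = 307 / 17
C = 18.06 mL/cmH2O


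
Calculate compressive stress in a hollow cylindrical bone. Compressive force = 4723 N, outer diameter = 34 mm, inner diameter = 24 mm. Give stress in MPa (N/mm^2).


A = pi*(r_o^2 - r_i^2)
r_o = 17 mm, r_i = 12 mm
A = 455.531 mm^2
sigma = F/A = 4723 / 455.531
sigma = 10.37 MPa


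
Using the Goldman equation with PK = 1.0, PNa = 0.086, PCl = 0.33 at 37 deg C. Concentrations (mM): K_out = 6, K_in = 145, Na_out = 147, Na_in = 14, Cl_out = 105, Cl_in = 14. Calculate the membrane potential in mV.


Vm = (RT/F)*ln((PK*Ko + PNa*Nao + PCl*Cli)/(PK*Ki + PNa*Nai + PCl*Clo))
Numer = 23.262, Denom = 180.854
Vm = -54.81 mV


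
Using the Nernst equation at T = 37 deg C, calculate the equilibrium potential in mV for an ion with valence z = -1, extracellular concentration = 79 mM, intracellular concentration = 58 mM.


E = (RT/(zF)) * ln(C_out/C_in)
T = 37 + 273.15 = 310.15 K
E = (8.314 * 310.15 / (-1 * 96485)) * ln(79/58)
E = -8.258 mV


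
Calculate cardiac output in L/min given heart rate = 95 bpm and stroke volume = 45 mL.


CO = HR * SV
CO = 95 * 45 / 1000
CO = 4.275 L/min


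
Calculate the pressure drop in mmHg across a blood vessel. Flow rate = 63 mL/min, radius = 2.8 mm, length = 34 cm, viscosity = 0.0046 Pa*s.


dP = 8*mu*L*Q / (pi*r^4)
Q = 63 mL/min = 1.05e-06 m^3/s
dP = 68.0353 Pa = 68.0353 / 133.322 mmHg = 0.5103 mmHg


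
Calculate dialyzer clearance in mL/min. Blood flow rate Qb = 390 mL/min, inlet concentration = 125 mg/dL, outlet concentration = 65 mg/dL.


K = Qb * (Cb_in - Cb_out) / Cb_in
K = 390 * (125 - 65) / 125
K = 187.2 mL/min


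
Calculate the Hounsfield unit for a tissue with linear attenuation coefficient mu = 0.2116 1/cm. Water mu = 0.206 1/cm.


HU = ((mu_tissue - mu_water) / mu_water) * 1000
HU = ((0.2116 - 0.206) / 0.206) * 1000
HU = 27.18


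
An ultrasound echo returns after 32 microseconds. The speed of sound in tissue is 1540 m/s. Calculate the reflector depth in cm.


depth = c * t / 2
t = 32 us = 3.2000e-05 s
depth = 1540 * 3.2000e-05 / 2
depth = 0.02464 m = 2.464 cm


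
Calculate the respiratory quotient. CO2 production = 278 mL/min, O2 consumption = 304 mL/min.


RQ = VCO2 / VO2
RQ = 278 / 304
RQ = 0.9145


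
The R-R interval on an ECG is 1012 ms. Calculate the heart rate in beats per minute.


HR = 60 / RR_interval(s)
RR = 1012 ms = 1.012 s
HR = 60 / 1.012 = 59.29 bpm


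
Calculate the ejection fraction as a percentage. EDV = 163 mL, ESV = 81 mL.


SV = EDV - ESV = 163 - 81 = 82 mL
EF = SV/EDV * 100 = 82/163 * 100
EF = 50.31%


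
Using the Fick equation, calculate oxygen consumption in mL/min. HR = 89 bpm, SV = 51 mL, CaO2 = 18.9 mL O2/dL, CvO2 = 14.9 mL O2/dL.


CO = HR*SV = 89*51/1000 = 4.539 L/min
a-v O2 diff = 18.9 - 14.9 = 4 mL/dL
VO2 = CO * (CaO2-CvO2) * 10 dL/L
VO2 = 4.539 * 4 * 10
VO2 = 181.6 mL/min


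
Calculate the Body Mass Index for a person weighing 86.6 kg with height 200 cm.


BMI = weight / height^2
height = 200 cm = 2 m
BMI = 86.6 / 2^2
BMI = 21.65 kg/m^2


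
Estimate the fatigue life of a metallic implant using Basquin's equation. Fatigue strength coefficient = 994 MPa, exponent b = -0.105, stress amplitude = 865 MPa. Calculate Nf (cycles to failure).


sigma_a = sigma_f' * (2Nf)^b
2Nf = (sigma_a/sigma_f')^(1/b)
2Nf = (865/994)^(1/-0.105)
2Nf = 3.7579848
Nf = 1.879


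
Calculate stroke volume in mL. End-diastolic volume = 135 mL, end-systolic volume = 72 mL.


SV = EDV - ESV
SV = 135 - 72
SV = 63 mL


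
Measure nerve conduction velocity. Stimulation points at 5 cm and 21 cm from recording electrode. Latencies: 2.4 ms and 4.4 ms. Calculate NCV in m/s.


Distance = (21 - 5) / 100 = 0.16 m
dt = (4.4 - 2.4) / 1000 = 0.002 s
NCV = dist / dt = 80 m/s


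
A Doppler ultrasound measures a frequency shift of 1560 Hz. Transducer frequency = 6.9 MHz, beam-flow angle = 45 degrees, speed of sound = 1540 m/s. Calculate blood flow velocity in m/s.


v = fd * c / (2 * f0 * cos(theta))
v = 1560 * 1540 / (2 * 6.9000e+06 * cos(45))
v = 0.2462 m/s


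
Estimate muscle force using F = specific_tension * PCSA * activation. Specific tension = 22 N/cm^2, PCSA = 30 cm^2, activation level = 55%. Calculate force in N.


F = sigma * PCSA * activation
F = 22 * 30 * 0.55
F = 363 N


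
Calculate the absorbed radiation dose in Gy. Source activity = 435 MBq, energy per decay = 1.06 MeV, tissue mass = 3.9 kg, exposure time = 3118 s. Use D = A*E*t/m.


A = 435 MBq = 4.3500e+08 Bq
E = 1.06 MeV = 1.69812e-13 J
D = A*E*t/m = 4.3500e+08*1.69812e-13*3118/3.9
D = 0.05906 Gy


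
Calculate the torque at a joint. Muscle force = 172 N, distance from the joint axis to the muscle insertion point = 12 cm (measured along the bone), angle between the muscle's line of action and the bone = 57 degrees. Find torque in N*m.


Torque = F * d * sin(theta)   (moment arm = d*sin(theta))
d = 12 cm = 0.12 m
Torque = 172 * 0.12 * sin(57)
Torque = 17.31 N*m


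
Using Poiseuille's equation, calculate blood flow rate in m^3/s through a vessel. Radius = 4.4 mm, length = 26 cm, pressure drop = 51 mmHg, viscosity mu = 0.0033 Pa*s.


Q = pi*r^4*dP / (8*mu*L)
r = 0.0044 m, L = 0.26 m
dP = 51 mmHg = 6799.422 Pa
Q = 0.001166 m^3/s


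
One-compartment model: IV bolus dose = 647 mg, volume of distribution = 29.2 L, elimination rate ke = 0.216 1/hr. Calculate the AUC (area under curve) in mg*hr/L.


C0 = Dose/Vd = 647/29.2 = 22.1575 mg/L
AUC = C0/ke = 22.1575/0.216
AUC = 102.6 mg*hr/L


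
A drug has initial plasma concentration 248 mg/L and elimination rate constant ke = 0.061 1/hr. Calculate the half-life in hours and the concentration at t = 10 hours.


t_half = ln(2) / ke = 0.693147 / 0.061 = 11.36 hr
C(t) = C0 * exp(-ke*t) = 248 * exp(-0.061*10)
C(10) = 134.8 mg/L


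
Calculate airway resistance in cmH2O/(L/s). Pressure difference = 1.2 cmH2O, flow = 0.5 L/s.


R = dP / flow
R = 1.2 / 0.5
R = 2.4 cmH2O/(L/s)


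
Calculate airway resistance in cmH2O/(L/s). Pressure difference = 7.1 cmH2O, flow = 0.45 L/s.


R = dP / flow
R = 7.1 / 0.45
R = 15.78 cmH2O/(L/s)


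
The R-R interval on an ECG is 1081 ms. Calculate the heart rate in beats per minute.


HR = 60 / RR_interval(s)
RR = 1081 ms = 1.081 s
HR = 60 / 1.081 = 55.5 bpm


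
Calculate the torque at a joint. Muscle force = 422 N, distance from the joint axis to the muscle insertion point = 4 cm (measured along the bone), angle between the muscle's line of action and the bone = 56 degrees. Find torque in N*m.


Torque = F * d * sin(theta)   (moment arm = d*sin(theta))
d = 4 cm = 0.04 m
Torque = 422 * 0.04 * sin(56)
Torque = 13.99 N*m


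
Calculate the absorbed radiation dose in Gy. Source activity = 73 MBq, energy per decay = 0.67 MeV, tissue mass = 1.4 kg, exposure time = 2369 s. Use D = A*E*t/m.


A = 73 MBq = 7.3000e+07 Bq
E = 0.67 MeV = 1.07334e-13 J
D = A*E*t/m = 7.3000e+07*1.07334e-13*2369/1.4
D = 0.01326 Gy


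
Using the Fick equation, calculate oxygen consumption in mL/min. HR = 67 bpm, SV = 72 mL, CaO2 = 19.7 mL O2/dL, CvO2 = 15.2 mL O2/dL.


CO = HR*SV = 67*72/1000 = 4.824 L/min
a-v O2 diff = 19.7 - 15.2 = 4.5 mL/dL
VO2 = CO * (CaO2-CvO2) * 10 dL/L
VO2 = 4.824 * 4.5 * 10
VO2 = 217.1 mL/min


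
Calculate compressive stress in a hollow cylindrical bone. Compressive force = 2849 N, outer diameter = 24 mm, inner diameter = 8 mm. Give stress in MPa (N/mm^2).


A = pi*(r_o^2 - r_i^2)
r_o = 12 mm, r_i = 4 mm
A = 402.124 mm^2
sigma = F/A = 2849 / 402.124
sigma = 7.085 MPa


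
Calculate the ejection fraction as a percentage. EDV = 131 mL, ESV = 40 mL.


SV = EDV - ESV = 131 - 40 = 91 mL
EF = SV/EDV * 100 = 91/131 * 100
EF = 69.47%


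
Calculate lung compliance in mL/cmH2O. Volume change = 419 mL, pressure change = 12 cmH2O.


C = dV / dP
C = 419 / 12
C = 34.92 mL/cmH2O


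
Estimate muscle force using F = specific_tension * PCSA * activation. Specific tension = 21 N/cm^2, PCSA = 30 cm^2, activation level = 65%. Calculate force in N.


F = sigma * PCSA * activation
F = 21 * 30 * 0.65
F = 409.5 N


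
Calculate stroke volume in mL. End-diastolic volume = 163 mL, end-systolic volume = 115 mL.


SV = EDV - ESV
SV = 163 - 115
SV = 48 mL


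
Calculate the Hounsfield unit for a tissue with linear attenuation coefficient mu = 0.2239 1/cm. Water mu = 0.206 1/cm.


HU = ((mu_tissue - mu_water) / mu_water) * 1000
HU = ((0.2239 - 0.206) / 0.206) * 1000
HU = 86.89


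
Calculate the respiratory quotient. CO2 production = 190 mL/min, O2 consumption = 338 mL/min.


RQ = VCO2 / VO2
RQ = 190 / 338
RQ = 0.5621


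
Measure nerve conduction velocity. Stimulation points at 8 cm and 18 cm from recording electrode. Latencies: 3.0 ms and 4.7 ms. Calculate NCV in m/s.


Distance = (18 - 8) / 100 = 0.1 m
dt = (4.7 - 3.0) / 1000 = 0.0017 s
NCV = dist / dt = 58.82 m/s


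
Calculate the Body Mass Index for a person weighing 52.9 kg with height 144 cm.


BMI = weight / height^2
height = 144 cm = 1.44 m
BMI = 52.9 / 1.44^2
BMI = 25.51 kg/m^2


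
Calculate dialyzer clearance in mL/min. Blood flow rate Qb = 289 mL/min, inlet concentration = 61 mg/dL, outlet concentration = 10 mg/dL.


K = Qb * (Cb_in - Cb_out) / Cb_in
K = 289 * (61 - 10) / 61
K = 241.6 mL/min


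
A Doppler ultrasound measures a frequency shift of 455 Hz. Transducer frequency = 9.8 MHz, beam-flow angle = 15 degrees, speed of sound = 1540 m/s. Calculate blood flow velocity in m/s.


v = fd * c / (2 * f0 * cos(theta))
v = 455 * 1540 / (2 * 9.8000e+06 * cos(15))
v = 0.03701 m/s


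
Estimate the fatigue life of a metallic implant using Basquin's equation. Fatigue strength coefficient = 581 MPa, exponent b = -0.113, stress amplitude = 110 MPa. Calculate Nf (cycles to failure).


sigma_a = sigma_f' * (2Nf)^b
2Nf = (sigma_a/sigma_f')^(1/b)
2Nf = (110/581)^(1/-0.113)
2Nf = 2490655.7
Nf = 1.2453e+06


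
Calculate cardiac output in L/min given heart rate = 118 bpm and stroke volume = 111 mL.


CO = HR * SV
CO = 118 * 111 / 1000
CO = 13.1 L/min


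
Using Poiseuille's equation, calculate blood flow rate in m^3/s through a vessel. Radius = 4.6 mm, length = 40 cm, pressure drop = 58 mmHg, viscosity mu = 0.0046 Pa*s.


Q = pi*r^4*dP / (8*mu*L)
r = 0.0046 m, L = 0.4 m
dP = 58 mmHg = 7732.676 Pa
Q = 7.3893e-04 m^3/s


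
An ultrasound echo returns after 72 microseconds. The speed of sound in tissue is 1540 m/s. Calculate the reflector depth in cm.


depth = c * t / 2
t = 72 us = 7.2000e-05 s
depth = 1540 * 7.2000e-05 / 2
depth = 0.05544 m = 5.544 cm


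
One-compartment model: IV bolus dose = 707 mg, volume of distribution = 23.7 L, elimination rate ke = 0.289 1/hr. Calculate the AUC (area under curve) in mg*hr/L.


C0 = Dose/Vd = 707/23.7 = 29.8312 mg/L
AUC = C0/ke = 29.8312/0.289
AUC = 103.2 mg*hr/L


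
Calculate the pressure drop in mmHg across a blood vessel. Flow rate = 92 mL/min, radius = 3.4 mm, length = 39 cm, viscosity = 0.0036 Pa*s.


dP = 8*mu*L*Q / (pi*r^4)
Q = 92 mL/min = 1.53333e-06 m^3/s
dP = 41.023 Pa = 41.023 / 133.322 mmHg = 0.3077 mmHg


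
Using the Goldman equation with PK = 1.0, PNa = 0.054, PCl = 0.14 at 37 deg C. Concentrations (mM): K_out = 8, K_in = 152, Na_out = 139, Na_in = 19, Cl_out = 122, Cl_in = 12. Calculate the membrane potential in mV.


Vm = (RT/F)*ln((PK*Ko + PNa*Nao + PCl*Cli)/(PK*Ki + PNa*Nai + PCl*Clo))
Numer = 17.186, Denom = 170.106
Vm = -61.26 mV


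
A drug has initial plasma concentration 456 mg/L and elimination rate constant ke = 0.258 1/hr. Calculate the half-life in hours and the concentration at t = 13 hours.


t_half = ln(2) / ke = 0.693147 / 0.258 = 2.687 hr
C(t) = C0 * exp(-ke*t) = 456 * exp(-0.258*13)
C(13) = 15.93 mg/L


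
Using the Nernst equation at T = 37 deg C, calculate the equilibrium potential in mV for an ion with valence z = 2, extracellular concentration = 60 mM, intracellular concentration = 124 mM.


E = (RT/(zF)) * ln(C_out/C_in)
T = 37 + 273.15 = 310.15 K
E = (8.314 * 310.15 / (2 * 96485)) * ln(60/124)
E = -9.7 mV


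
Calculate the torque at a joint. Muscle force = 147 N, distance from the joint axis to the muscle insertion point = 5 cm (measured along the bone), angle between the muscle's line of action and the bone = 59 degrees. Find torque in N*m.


Torque = F * d * sin(theta)   (moment arm = d*sin(theta))
d = 5 cm = 0.05 m
Torque = 147 * 0.05 * sin(59)
Torque = 6.3 N*m


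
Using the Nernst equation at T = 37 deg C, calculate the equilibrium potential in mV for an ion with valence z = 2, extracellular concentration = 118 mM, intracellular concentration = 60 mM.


E = (RT/(zF)) * ln(C_out/C_in)
T = 37 + 273.15 = 310.15 K
E = (8.314 * 310.15 / (2 * 96485)) * ln(118/60)
E = 9.038 mV


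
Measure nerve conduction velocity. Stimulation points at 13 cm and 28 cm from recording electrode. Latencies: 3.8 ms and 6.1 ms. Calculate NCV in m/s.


Distance = (28 - 13) / 100 = 0.15 m
dt = (6.1 - 3.8) / 1000 = 0.0023 s
NCV = dist / dt = 65.22 m/s


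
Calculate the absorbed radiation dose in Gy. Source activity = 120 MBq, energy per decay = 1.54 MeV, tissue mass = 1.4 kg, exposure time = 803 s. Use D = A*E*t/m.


A = 120 MBq = 1.2000e+08 Bq
E = 1.54 MeV = 2.46708e-13 J
D = A*E*t/m = 1.2000e+08*2.46708e-13*803/1.4
D = 0.01698 Gy


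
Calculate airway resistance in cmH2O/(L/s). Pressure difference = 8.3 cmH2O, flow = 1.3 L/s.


R = dP / flow
R = 8.3 / 1.3
R = 6.385 cmH2O/(L/s)


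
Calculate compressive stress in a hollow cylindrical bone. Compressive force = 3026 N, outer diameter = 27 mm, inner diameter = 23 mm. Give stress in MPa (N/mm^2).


A = pi*(r_o^2 - r_i^2)
r_o = 13.5 mm, r_i = 11.5 mm
A = 157.08 mm^2
sigma = F/A = 3026 / 157.08
sigma = 19.26 MPa


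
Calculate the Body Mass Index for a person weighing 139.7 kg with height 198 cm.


BMI = weight / height^2
height = 198 cm = 1.98 m
BMI = 139.7 / 1.98^2
BMI = 35.63 kg/m^2


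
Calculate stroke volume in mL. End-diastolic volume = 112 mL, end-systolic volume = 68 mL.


SV = EDV - ESV
SV = 112 - 68
SV = 44 mL


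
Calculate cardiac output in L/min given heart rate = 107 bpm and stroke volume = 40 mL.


CO = HR * SV
CO = 107 * 40 / 1000
CO = 4.28 L/min


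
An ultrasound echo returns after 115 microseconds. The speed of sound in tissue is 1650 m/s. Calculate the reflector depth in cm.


depth = c * t / 2
t = 115 us = 1.1500e-04 s
depth = 1650 * 1.1500e-04 / 2
depth = 0.094875 m = 9.4875 cm


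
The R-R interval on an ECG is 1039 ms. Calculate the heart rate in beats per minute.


HR = 60 / RR_interval(s)
RR = 1039 ms = 1.039 s
HR = 60 / 1.039 = 57.75 bpm


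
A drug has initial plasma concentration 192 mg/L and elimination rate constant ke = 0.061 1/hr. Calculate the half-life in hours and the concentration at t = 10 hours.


t_half = ln(2) / ke = 0.693147 / 0.061 = 11.36 hr
C(t) = C0 * exp(-ke*t) = 192 * exp(-0.061*10)
C(10) = 104.3 mg/L


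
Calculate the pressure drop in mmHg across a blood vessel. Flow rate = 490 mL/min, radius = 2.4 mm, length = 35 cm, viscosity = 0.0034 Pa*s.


dP = 8*mu*L*Q / (pi*r^4)
Q = 490 mL/min = 8.16667e-06 m^3/s
dP = 745.911 Pa = 745.911 / 133.322 mmHg = 5.595 mmHg


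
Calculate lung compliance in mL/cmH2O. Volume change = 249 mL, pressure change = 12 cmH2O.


C = dV / dP
C = 249 / 12
C = 20.75 mL/cmH2O


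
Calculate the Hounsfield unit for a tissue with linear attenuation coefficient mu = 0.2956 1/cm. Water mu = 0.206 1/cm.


HU = ((mu_tissue - mu_water) / mu_water) * 1000
HU = ((0.2956 - 0.206) / 0.206) * 1000
HU = 435


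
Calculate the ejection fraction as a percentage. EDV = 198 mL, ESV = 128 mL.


SV = EDV - ESV = 198 - 128 = 70 mL
EF = SV/EDV * 100 = 70/198 * 100
EF = 35.35%


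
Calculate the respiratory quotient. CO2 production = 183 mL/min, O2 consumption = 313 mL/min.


RQ = VCO2 / VO2
RQ = 183 / 313
RQ = 0.5847


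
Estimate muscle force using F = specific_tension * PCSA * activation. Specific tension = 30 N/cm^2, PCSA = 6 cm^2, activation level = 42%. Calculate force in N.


F = sigma * PCSA * activation
F = 30 * 6 * 0.42
F = 75.6 N


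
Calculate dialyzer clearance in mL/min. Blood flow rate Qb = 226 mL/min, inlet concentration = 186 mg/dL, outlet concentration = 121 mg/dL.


K = Qb * (Cb_in - Cb_out) / Cb_in
K = 226 * (186 - 121) / 186
K = 78.98 mL/min


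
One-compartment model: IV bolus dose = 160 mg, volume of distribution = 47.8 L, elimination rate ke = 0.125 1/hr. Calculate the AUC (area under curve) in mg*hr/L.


C0 = Dose/Vd = 160/47.8 = 3.34728 mg/L
AUC = C0/ke = 3.34728/0.125
AUC = 26.78 mg*hr/L


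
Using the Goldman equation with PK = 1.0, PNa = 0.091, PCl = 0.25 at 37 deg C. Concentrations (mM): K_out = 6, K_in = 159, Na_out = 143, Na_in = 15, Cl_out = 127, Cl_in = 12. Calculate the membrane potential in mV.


Vm = (RT/F)*ln((PK*Ko + PNa*Nao + PCl*Cli)/(PK*Ki + PNa*Nai + PCl*Clo))
Numer = 22.013, Denom = 192.115
Vm = -57.9 mV


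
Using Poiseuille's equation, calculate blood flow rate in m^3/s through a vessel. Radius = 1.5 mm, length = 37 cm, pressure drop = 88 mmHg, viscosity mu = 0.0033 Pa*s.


Q = pi*r^4*dP / (8*mu*L)
r = 0.0015 m, L = 0.37 m
dP = 88 mmHg = 11732.336 Pa
Q = 1.9103e-05 m^3/s


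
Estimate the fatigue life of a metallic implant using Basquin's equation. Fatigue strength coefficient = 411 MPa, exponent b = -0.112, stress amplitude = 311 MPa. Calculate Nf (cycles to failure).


sigma_a = sigma_f' * (2Nf)^b
2Nf = (sigma_a/sigma_f')^(1/b)
2Nf = (311/411)^(1/-0.112)
2Nf = 12.052697
Nf = 6.026


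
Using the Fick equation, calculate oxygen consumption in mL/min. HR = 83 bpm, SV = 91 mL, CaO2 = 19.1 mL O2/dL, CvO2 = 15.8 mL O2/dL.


CO = HR*SV = 83*91/1000 = 7.553 L/min
a-v O2 diff = 19.1 - 15.8 = 3.3 mL/dL
VO2 = CO * (CaO2-CvO2) * 10 dL/L
VO2 = 7.553 * 3.3 * 10
VO2 = 249.2 mL/min


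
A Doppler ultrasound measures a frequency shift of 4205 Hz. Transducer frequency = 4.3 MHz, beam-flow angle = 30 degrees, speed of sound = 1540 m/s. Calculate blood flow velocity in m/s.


v = fd * c / (2 * f0 * cos(theta))
v = 4205 * 1540 / (2 * 4.3000e+06 * cos(30))
v = 0.8695 m/s


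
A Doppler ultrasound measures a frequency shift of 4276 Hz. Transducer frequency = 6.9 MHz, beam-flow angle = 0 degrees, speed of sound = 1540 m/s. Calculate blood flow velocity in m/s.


v = fd * c / (2 * f0 * cos(theta))
v = 4276 * 1540 / (2 * 6.9000e+06 * cos(0))
v = 0.4772 m/s


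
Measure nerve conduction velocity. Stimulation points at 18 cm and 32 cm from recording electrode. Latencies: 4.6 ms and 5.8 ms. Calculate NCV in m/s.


Distance = (32 - 18) / 100 = 0.14 m
dt = (5.8 - 4.6) / 1000 = 0.0012 s
NCV = dist / dt = 116.7 m/s


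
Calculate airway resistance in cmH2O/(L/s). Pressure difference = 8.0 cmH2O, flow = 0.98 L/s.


R = dP / flow
R = 8.0 / 0.98
R = 8.163 cmH2O/(L/s)


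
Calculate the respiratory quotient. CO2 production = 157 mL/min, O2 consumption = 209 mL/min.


RQ = VCO2 / VO2
RQ = 157 / 209
RQ = 0.7512


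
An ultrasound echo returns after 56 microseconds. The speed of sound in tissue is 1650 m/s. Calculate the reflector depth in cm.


depth = c * t / 2
t = 56 us = 5.6000e-05 s
depth = 1650 * 5.6000e-05 / 2
depth = 0.0462 m = 4.62 cm


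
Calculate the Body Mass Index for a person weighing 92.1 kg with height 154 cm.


BMI = weight / height^2
height = 154 cm = 1.54 m
BMI = 92.1 / 1.54^2
BMI = 38.83 kg/m^2


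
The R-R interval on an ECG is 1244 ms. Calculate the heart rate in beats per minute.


HR = 60 / RR_interval(s)
RR = 1244 ms = 1.244 s
HR = 60 / 1.244 = 48.23 bpm


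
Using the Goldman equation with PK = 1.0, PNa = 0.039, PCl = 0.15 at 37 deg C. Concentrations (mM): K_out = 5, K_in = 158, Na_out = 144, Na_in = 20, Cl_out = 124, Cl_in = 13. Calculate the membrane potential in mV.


Vm = (RT/F)*ln((PK*Ko + PNa*Nao + PCl*Cli)/(PK*Ki + PNa*Nai + PCl*Clo))
Numer = 12.566, Denom = 177.38
Vm = -70.75 mV


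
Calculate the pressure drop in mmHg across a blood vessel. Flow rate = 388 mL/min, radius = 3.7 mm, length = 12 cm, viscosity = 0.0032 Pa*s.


dP = 8*mu*L*Q / (pi*r^4)
Q = 388 mL/min = 6.46667e-06 m^3/s
dP = 33.74 Pa = 33.74 / 133.322 mmHg = 0.2531 mmHg


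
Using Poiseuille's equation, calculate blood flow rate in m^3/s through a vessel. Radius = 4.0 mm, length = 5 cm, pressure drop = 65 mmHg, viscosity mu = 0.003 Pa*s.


Q = pi*r^4*dP / (8*mu*L)
r = 0.004 m, L = 0.05 m
dP = 65 mmHg = 8665.93 Pa
Q = 0.005808 m^3/s


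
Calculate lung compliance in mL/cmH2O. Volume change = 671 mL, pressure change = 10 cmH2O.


C = dV / dP
C = 671 / 10
C = 67.1 mL/cmH2O


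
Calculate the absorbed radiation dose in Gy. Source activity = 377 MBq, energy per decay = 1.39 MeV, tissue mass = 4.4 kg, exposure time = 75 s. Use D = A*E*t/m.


A = 377 MBq = 3.7700e+08 Bq
E = 1.39 MeV = 2.22678e-13 J
D = A*E*t/m = 3.7700e+08*2.22678e-13*75/4.4
D = 0.001431 Gy


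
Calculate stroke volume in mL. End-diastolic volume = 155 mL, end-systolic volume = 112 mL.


SV = EDV - ESV
SV = 155 - 112
SV = 43 mL


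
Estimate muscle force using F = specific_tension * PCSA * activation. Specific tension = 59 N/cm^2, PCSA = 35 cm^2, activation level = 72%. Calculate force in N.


F = sigma * PCSA * activation
F = 59 * 35 * 0.72
F = 1487 N


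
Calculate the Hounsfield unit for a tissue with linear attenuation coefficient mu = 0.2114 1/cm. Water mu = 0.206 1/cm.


HU = ((mu_tissue - mu_water) / mu_water) * 1000
HU = ((0.2114 - 0.206) / 0.206) * 1000
HU = 26.21


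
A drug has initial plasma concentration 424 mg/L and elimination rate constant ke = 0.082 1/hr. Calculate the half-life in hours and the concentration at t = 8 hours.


t_half = ln(2) / ke = 0.693147 / 0.082 = 8.453 hr
C(t) = C0 * exp(-ke*t) = 424 * exp(-0.082*8)
C(8) = 220 mg/L


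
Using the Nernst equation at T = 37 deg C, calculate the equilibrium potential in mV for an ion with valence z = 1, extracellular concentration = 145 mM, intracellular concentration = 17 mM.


E = (RT/(zF)) * ln(C_out/C_in)
T = 37 + 273.15 = 310.15 K
E = (8.314 * 310.15 / (1 * 96485)) * ln(145/17)
E = 57.29 mV


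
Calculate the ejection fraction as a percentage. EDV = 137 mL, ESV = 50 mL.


SV = EDV - ESV = 137 - 50 = 87 mL
EF = SV/EDV * 100 = 87/137 * 100
EF = 63.5%


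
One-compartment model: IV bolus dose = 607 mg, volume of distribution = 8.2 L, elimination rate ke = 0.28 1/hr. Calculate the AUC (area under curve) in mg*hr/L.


C0 = Dose/Vd = 607/8.2 = 74.0244 mg/L
AUC = C0/ke = 74.0244/0.28
AUC = 264.4 mg*hr/L


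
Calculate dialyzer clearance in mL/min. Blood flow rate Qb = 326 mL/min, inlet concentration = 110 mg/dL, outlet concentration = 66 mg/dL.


K = Qb * (Cb_in - Cb_out) / Cb_in
K = 326 * (110 - 66) / 110
K = 130.4 mL/min


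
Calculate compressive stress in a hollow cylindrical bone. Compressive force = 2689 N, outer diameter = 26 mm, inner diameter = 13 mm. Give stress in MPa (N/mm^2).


A = pi*(r_o^2 - r_i^2)
r_o = 13 mm, r_i = 6.5 mm
A = 398.197 mm^2
sigma = F/A = 2689 / 398.197
sigma = 6.753 MPa


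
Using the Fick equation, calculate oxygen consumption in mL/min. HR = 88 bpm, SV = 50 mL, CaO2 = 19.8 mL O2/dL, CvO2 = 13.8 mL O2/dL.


CO = HR*SV = 88*50/1000 = 4.4 L/min
a-v O2 diff = 19.8 - 13.8 = 6 mL/dL
VO2 = CO * (CaO2-CvO2) * 10 dL/L
VO2 = 4.4 * 6 * 10
VO2 = 264 mL/min


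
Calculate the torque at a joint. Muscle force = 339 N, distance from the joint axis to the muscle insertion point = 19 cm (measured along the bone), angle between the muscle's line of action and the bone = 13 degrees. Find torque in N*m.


Torque = F * d * sin(theta)   (moment arm = d*sin(theta))
d = 19 cm = 0.19 m
Torque = 339 * 0.19 * sin(13)
Torque = 14.49 N*m


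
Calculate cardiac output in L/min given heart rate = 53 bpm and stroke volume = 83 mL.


CO = HR * SV
CO = 53 * 83 / 1000
CO = 4.399 L/min


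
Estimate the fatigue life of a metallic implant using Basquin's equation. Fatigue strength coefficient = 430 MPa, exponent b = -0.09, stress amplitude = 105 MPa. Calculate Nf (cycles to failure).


sigma_a = sigma_f' * (2Nf)^b
2Nf = (sigma_a/sigma_f')^(1/b)
2Nf = (105/430)^(1/-0.09)
2Nf = 6354797.8
Nf = 3.1774e+06


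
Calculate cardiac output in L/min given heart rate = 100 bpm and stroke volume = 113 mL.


CO = HR * SV
CO = 100 * 113 / 1000
CO = 11.3 L/min


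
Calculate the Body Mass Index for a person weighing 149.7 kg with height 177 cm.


BMI = weight / height^2
height = 177 cm = 1.77 m
BMI = 149.7 / 1.77^2
BMI = 47.78 kg/m^2


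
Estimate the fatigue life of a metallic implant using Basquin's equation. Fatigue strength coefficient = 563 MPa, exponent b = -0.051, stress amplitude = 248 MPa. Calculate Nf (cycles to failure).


sigma_a = sigma_f' * (2Nf)^b
2Nf = (sigma_a/sigma_f')^(1/b)
2Nf = (248/563)^(1/-0.051)
2Nf = 9583059.8
Nf = 4.7915e+06


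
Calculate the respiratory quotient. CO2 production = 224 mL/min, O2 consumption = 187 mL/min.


RQ = VCO2 / VO2
RQ = 224 / 187
RQ = 1.198


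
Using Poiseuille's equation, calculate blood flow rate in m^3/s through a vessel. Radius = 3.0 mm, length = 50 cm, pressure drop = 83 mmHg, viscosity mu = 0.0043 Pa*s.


Q = pi*r^4*dP / (8*mu*L)
r = 0.003 m, L = 0.5 m
dP = 83 mmHg = 11065.726 Pa
Q = 1.6371e-04 m^3/s


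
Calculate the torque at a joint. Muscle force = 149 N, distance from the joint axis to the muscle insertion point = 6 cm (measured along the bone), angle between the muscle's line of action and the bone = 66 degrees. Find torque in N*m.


Torque = F * d * sin(theta)   (moment arm = d*sin(theta))
d = 6 cm = 0.06 m
Torque = 149 * 0.06 * sin(66)
Torque = 8.167 N*m


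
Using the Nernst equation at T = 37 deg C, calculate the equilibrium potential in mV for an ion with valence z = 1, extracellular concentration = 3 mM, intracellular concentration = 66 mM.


E = (RT/(zF)) * ln(C_out/C_in)
T = 37 + 273.15 = 310.15 K
E = (8.314 * 310.15 / (1 * 96485)) * ln(3/66)
E = -82.61 mV


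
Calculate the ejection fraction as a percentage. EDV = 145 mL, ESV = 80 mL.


SV = EDV - ESV = 145 - 80 = 65 mL
EF = SV/EDV * 100 = 65/145 * 100
EF = 44.83%


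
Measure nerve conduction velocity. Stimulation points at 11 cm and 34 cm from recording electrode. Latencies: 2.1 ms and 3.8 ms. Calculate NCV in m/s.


Distance = (34 - 11) / 100 = 0.23 m
dt = (3.8 - 2.1) / 1000 = 0.0017 s
NCV = dist / dt = 135.3 m/s


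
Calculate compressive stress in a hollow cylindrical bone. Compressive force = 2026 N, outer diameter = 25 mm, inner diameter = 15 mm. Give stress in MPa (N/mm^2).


A = pi*(r_o^2 - r_i^2)
r_o = 12.5 mm, r_i = 7.5 mm
A = 314.159 mm^2
sigma = F/A = 2026 / 314.159
sigma = 6.449 MPa


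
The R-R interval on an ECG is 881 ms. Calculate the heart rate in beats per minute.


HR = 60 / RR_interval(s)
RR = 881 ms = 0.881 s
HR = 60 / 0.881 = 68.1 bpm


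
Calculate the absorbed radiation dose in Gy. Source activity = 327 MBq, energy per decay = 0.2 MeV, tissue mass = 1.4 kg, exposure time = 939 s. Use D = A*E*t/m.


A = 327 MBq = 3.2700e+08 Bq
E = 0.2 MeV = 3.204e-14 J
D = A*E*t/m = 3.2700e+08*3.204e-14*939/1.4
D = 0.007027 Gy


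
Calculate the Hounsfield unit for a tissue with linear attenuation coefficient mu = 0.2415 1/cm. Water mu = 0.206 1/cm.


HU = ((mu_tissue - mu_water) / mu_water) * 1000
HU = ((0.2415 - 0.206) / 0.206) * 1000
HU = 172.3


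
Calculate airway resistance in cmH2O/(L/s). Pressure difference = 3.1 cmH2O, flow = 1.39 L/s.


R = dP / flow
R = 3.1 / 1.39
R = 2.23 cmH2O/(L/s)


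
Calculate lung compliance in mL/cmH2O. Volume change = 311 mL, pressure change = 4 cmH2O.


C = dV / dP
C = 311 / 4
C = 77.75 mL/cmH2O


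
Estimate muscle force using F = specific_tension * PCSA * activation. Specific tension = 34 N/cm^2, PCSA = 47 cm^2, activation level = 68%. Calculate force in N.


F = sigma * PCSA * activation
F = 34 * 47 * 0.68
F = 1087 N


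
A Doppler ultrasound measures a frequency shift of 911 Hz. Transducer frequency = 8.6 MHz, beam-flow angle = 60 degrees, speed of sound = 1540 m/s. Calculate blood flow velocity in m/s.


v = fd * c / (2 * f0 * cos(theta))
v = 911 * 1540 / (2 * 8.6000e+06 * cos(60))
v = 0.1631 m/s


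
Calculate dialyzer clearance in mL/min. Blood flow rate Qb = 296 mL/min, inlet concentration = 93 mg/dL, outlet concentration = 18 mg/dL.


K = Qb * (Cb_in - Cb_out) / Cb_in
K = 296 * (93 - 18) / 93
K = 238.7 mL/min


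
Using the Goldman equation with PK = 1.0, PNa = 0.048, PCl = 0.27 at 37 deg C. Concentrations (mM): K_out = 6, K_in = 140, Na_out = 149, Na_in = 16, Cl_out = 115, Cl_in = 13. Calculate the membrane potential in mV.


Vm = (RT/F)*ln((PK*Ko + PNa*Nao + PCl*Cli)/(PK*Ki + PNa*Nai + PCl*Clo))
Numer = 16.662, Denom = 171.818
Vm = -62.36 mV


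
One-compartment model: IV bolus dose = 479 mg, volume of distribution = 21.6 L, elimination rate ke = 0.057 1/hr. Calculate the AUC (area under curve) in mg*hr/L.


C0 = Dose/Vd = 479/21.6 = 22.1759 mg/L
AUC = C0/ke = 22.1759/0.057
AUC = 389.1 mg*hr/L


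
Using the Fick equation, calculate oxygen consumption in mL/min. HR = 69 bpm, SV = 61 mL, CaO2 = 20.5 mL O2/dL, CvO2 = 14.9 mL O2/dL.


CO = HR*SV = 69*61/1000 = 4.209 L/min
a-v O2 diff = 20.5 - 14.9 = 5.6 mL/dL
VO2 = CO * (CaO2-CvO2) * 10 dL/L
VO2 = 4.209 * 5.6 * 10
VO2 = 235.7 mL/min


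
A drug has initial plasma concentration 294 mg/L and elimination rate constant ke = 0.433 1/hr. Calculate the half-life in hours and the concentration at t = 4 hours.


t_half = ln(2) / ke = 0.693147 / 0.433 = 1.601 hr
C(t) = C0 * exp(-ke*t) = 294 * exp(-0.433*4)
C(4) = 52.02 mg/L


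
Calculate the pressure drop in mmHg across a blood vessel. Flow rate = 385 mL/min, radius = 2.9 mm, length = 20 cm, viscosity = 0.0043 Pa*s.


dP = 8*mu*L*Q / (pi*r^4)
Q = 385 mL/min = 6.41667e-06 m^3/s
dP = 198.681 Pa = 198.681 / 133.322 mmHg = 1.49 mmHg


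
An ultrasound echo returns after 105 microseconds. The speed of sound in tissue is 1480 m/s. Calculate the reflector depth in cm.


depth = c * t / 2
t = 105 us = 1.0500e-04 s
depth = 1480 * 1.0500e-04 / 2
depth = 0.0777 m = 7.77 cm


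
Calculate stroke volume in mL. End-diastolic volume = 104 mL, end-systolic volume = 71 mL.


SV = EDV - ESV
SV = 104 - 71
SV = 33 mL


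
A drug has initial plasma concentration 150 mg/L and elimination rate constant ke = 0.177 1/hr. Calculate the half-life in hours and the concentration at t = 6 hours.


t_half = ln(2) / ke = 0.693147 / 0.177 = 3.916 hr
C(t) = C0 * exp(-ke*t) = 150 * exp(-0.177*6)
C(6) = 51.86 mg/L


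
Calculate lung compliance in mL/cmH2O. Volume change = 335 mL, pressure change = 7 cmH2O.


C = dV / dP
C = 335 / 7
C = 47.86 mL/cmH2O


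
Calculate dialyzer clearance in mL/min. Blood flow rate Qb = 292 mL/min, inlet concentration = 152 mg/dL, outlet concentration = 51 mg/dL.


K = Qb * (Cb_in - Cb_out) / Cb_in
K = 292 * (152 - 51) / 152
K = 194 mL/min


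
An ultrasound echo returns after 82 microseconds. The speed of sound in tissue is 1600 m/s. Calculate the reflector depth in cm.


depth = c * t / 2
t = 82 us = 8.2000e-05 s
depth = 1600 * 8.2000e-05 / 2
depth = 0.0656 m = 6.56 cm


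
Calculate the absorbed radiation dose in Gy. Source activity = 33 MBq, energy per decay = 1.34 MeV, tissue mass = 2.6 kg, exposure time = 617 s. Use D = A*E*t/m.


A = 33 MBq = 3.3000e+07 Bq
E = 1.34 MeV = 2.14668e-13 J
D = A*E*t/m = 3.3000e+07*2.14668e-13*617/2.6
D = 0.001681 Gy


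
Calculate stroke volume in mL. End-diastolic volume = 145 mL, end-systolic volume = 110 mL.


SV = EDV - ESV
SV = 145 - 110
SV = 35 mL


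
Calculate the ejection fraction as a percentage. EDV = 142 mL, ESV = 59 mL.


SV = EDV - ESV = 142 - 59 = 83 mL
EF = SV/EDV * 100 = 83/142 * 100
EF = 58.45%


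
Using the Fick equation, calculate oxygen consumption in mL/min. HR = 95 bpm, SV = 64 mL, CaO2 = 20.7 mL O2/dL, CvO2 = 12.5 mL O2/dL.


CO = HR*SV = 95*64/1000 = 6.08 L/min
a-v O2 diff = 20.7 - 12.5 = 8.2 mL/dL
VO2 = CO * (CaO2-CvO2) * 10 dL/L
VO2 = 6.08 * 8.2 * 10
VO2 = 498.6 mL/min


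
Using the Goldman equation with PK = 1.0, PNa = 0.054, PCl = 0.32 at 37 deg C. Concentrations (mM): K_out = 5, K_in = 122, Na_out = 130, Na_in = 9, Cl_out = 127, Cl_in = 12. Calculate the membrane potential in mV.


Vm = (RT/F)*ln((PK*Ko + PNa*Nao + PCl*Cli)/(PK*Ki + PNa*Nai + PCl*Clo))
Numer = 15.86, Denom = 163.126
Vm = -62.29 mV


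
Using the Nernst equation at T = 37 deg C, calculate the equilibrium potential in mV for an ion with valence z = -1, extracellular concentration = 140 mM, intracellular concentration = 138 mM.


E = (RT/(zF)) * ln(C_out/C_in)
T = 37 + 273.15 = 310.15 K
E = (8.314 * 310.15 / (-1 * 96485)) * ln(140/138)
E = -0.3845 mV


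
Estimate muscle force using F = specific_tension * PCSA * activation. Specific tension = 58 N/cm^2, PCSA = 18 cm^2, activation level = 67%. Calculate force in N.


F = sigma * PCSA * activation
F = 58 * 18 * 0.67
F = 699.5 N


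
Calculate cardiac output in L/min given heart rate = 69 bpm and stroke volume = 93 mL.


CO = HR * SV
CO = 69 * 93 / 1000
CO = 6.417 L/min


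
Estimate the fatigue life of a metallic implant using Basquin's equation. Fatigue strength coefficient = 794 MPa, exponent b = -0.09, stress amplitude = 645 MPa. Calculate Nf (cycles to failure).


sigma_a = sigma_f' * (2Nf)^b
2Nf = (sigma_a/sigma_f')^(1/b)
2Nf = (645/794)^(1/-0.09)
2Nf = 10.066944
Nf = 5.033


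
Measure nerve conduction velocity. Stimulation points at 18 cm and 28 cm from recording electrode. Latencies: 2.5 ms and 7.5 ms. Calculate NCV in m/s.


Distance = (28 - 18) / 100 = 0.1 m
dt = (7.5 - 2.5) / 1000 = 0.005 s
NCV = dist / dt = 20 m/s


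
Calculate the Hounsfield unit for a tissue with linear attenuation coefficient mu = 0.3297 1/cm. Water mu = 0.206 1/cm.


HU = ((mu_tissue - mu_water) / mu_water) * 1000
HU = ((0.3297 - 0.206) / 0.206) * 1000
HU = 600.5


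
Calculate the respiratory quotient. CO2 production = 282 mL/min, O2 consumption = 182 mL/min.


RQ = VCO2 / VO2
RQ = 282 / 182
RQ = 1.549


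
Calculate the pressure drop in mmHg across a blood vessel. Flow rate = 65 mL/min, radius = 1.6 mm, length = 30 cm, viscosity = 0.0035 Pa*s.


dP = 8*mu*L*Q / (pi*r^4)
Q = 65 mL/min = 1.08333e-06 m^3/s
dP = 441.988 Pa = 441.988 / 133.322 mmHg = 3.315 mmHg


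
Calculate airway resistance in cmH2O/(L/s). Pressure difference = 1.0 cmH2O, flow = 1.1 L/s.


R = dP / flow
R = 1.0 / 1.1
R = 0.9091 cmH2O/(L/s)


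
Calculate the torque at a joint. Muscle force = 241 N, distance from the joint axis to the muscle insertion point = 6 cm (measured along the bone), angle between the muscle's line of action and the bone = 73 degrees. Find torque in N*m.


Torque = F * d * sin(theta)   (moment arm = d*sin(theta))
d = 6 cm = 0.06 m
Torque = 241 * 0.06 * sin(73)
Torque = 13.83 N*m


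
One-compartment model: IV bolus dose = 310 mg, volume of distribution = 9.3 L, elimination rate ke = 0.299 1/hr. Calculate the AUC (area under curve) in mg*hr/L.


C0 = Dose/Vd = 310/9.3 = 33.3333 mg/L
AUC = C0/ke = 33.3333/0.299
AUC = 111.5 mg*hr/L


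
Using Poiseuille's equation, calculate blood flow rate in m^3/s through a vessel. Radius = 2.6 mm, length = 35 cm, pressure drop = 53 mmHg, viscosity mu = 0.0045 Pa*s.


Q = pi*r^4*dP / (8*mu*L)
r = 0.0026 m, L = 0.35 m
dP = 53 mmHg = 7066.066 Pa
Q = 8.0510e-05 m^3/s


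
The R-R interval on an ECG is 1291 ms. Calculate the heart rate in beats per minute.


HR = 60 / RR_interval(s)
RR = 1291 ms = 1.291 s
HR = 60 / 1.291 = 46.48 bpm


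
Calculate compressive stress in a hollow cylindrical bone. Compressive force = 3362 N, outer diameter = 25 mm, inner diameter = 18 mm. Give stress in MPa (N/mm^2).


A = pi*(r_o^2 - r_i^2)
r_o = 12.5 mm, r_i = 9 mm
A = 236.405 mm^2
sigma = F/A = 3362 / 236.405
sigma = 14.22 MPa


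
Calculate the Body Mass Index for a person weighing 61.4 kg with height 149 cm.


BMI = weight / height^2
height = 149 cm = 1.49 m
BMI = 61.4 / 1.49^2
BMI = 27.66 kg/m^2


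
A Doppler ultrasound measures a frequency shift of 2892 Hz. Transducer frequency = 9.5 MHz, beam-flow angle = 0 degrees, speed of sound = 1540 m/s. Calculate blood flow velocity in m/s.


v = fd * c / (2 * f0 * cos(theta))
v = 2892 * 1540 / (2 * 9.5000e+06 * cos(0))
v = 0.2344 m/s


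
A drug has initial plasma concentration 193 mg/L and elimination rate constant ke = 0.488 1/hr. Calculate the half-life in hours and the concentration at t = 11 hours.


t_half = ln(2) / ke = 0.693147 / 0.488 = 1.42 hr
C(t) = C0 * exp(-ke*t) = 193 * exp(-0.488*11)
C(11) = 0.9 mg/L


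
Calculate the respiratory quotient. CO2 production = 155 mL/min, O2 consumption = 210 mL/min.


RQ = VCO2 / VO2
RQ = 155 / 210
RQ = 0.7381


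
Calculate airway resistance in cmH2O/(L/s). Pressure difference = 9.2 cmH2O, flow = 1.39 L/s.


R = dP / flow
R = 9.2 / 1.39
R = 6.619 cmH2O/(L/s)


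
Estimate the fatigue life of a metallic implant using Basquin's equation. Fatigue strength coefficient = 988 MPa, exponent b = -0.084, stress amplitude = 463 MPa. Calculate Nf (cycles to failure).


sigma_a = sigma_f' * (2Nf)^b
2Nf = (sigma_a/sigma_f')^(1/b)
2Nf = (463/988)^(1/-0.084)
2Nf = 8293.9488
Nf = 4147
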